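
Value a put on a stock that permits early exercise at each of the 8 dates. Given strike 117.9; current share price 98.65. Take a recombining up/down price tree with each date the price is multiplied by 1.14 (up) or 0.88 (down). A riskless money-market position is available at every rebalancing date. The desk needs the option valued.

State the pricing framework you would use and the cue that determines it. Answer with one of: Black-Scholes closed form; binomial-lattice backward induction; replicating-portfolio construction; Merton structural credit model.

framework: binomial-lattice backward induction

Key observation: with exercise allowed before expiry on a discrete up/down model (8 steps from spot 98.65), the strike-117.9 put's value must be rolled back through the tree testing early exercise at each node.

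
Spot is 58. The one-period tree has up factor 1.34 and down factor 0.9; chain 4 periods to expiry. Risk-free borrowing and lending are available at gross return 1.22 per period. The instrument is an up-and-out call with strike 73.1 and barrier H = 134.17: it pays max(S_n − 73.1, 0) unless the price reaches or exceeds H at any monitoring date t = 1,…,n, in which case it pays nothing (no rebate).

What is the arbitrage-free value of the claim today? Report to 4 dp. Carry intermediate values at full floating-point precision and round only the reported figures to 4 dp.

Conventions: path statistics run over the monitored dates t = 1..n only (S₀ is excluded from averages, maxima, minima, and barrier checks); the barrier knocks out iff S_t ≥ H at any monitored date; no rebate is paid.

Under the martingale measure an up-move has probability p* = 0.7273; value the claim as the probability-weighted average of per-path payoffs, discounted 4 periods at R = 1.22.
Enumerate all 2^4 = 16 price paths (U = up ×1.34, D = down ×0.9); each path with k up-moves has probability p*^k·(1−p*)^(4−k).
DDDD: M=52.2000, payoff=0.0000, prob=0.005532
UDDD: M=77.7200, payoff=0.0000, prob=0.014753
DUDD: M=69.9480, payoff=0.0000, prob=0.014753
UUDD: M=104.1448, payoff=11.2573, prob=0.039342
DDUD: M=62.9532, payoff=0.0000, prob=0.014753
UDUD: M=93.7303, payoff=11.2573, prob=0.039342
DUUD: M=93.7303, payoff=11.2573, prob=0.039342
UUUD: M=139.5540, payoff=0.0000, prob=0.104911
DDDU: M=56.6579, payoff=0.0000, prob=0.014753
UDDU: M=84.3573, payoff=11.2573, prob=0.039342
DUDU: M=84.3573, payoff=11.2573, prob=0.039342
UUDU: M=125.5986, payoff=52.4986, prob=0.104911
DDUU: M=84.3573, payoff=11.2573, prob=0.039342
UDUU: M=125.5986, payoff=52.4986, prob=0.104911
DUUU: M=125.5986, payoff=52.4986, prob=0.104911
UUUU: M=187.0024, payoff=0.0000, prob=0.279762
Price = Σ prob·payoff / R^4 = 19.180307 / 2.215335 = 8.6580

price = 8.6580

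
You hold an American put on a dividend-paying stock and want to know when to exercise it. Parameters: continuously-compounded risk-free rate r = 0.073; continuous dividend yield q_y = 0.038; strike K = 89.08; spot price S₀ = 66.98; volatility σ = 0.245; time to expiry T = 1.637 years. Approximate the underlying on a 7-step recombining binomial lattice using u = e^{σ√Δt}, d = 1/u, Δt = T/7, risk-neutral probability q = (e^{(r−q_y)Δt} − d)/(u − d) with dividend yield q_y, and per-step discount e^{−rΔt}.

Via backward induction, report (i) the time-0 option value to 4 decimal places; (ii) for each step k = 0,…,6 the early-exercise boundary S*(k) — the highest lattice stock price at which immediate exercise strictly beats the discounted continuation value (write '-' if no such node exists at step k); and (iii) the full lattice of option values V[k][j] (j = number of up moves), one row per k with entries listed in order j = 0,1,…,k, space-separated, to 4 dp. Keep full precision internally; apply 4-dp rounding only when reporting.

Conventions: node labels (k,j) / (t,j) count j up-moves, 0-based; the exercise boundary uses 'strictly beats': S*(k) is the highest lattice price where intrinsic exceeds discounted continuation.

price = 22.1262
boundary = - 59.4964 66.9800 59.4964 66.9800 59.4964 66.9800
tree:
22.1262
29.5836 15.5712
36.2311 22.1000 9.7031
42.1359 29.5836 14.9482 4.8931
47.3810 36.2311 22.1000 8.4481 1.5756
52.0400 42.1359 29.5836 14.0576 3.2380 0.0000
56.1784 47.3810 36.2311 22.1000 6.6543 0.0000 0.0000
59.8545 52.0400 42.1359 29.5836 13.6750 0.0000 0.0000 0.0000

params: Δt=0.23386 u=1.12578 d=0.88827 q=0.50502 e^(-rΔt)=0.98307
t_7 payoffs: 59.8545 52.0400 42.1359 29.5836 13.6750 0.0000 0.0000 0.0000
t_6: node(6,0) S=32.9016 payoff=56.1784 vs cont=54.9617 → 56.1784 [stop]  node(6,1) S=41.6990 payoff=47.3810 vs cont=46.2421 → 47.3810 [stop]  node(6,2) S=52.8489 payoff=36.2311 vs cont=35.1909 → 36.2311 [stop]  node(6,3) S=66.9800 payoff=22.1000 vs cont=21.1848 → 22.1000 [stop]  node(6,4) S=84.8896 payoff=4.1904 vs cont=6.6543 → 6.6543 [wait]  node(6,5) S=107.5881 payoff=0.0000 vs cont=0.0000 → 0.0000 [wait]  node(6,6) S=136.3559 payoff=0.0000 vs cont=0.0000 → 0.0000 [wait]  ⇒ S*(6)=66.9800
t_5: node(5,0) S=37.0400 payoff=52.0400 vs cont=50.8598 → 52.0400 [stop]  node(5,1) S=46.9441 payoff=42.1359 vs cont=41.0434 → 42.1359 [stop]  node(5,2) S=59.4964 payoff=29.5836 vs cont=28.6022 → 29.5836 [stop]  node(5,3) S=75.4050 payoff=13.6750 vs cont=14.0576 → 14.0576 [wait]  node(5,4) S=95.5673 payoff=0.0000 vs cont=3.2380 → 3.2380 [wait]  node(5,5) S=121.1209 payoff=0.0000 vs cont=0.0000 → 0.0000 [wait]  ⇒ S*(5)=59.4964
t_4: node(4,0) S=41.6990 payoff=47.3810 vs cont=46.2421 → 47.3810 [stop]  node(4,1) S=52.8489 payoff=36.2311 vs cont=35.1909 → 36.2311 [stop]  node(4,2) S=66.9800 payoff=22.1000 vs cont=21.3747 → 22.1000 [stop]  node(4,3) S=84.8896 payoff=4.1904 vs cont=8.4481 → 8.4481 [wait]  node(4,4) S=107.5881 payoff=0.0000 vs cont=1.5756 → 1.5756 [wait]  ⇒ S*(4)=66.9800
t_3: node(3,0) S=46.9441 payoff=42.1359 vs cont=41.0434 → 42.1359 [stop]  node(3,1) S=59.4964 payoff=29.5836 vs cont=28.6022 → 29.5836 [stop]  node(3,2) S=75.4050 payoff=13.6750 vs cont=14.9482 → 14.9482 [wait]  node(3,3) S=95.5673 payoff=0.0000 vs cont=4.8931 → 4.8931 [wait]  ⇒ S*(3)=59.4964
t_2: node(2,0) S=52.8489 payoff=36.2311 vs cont=35.1909 → 36.2311 [stop]  node(2,1) S=66.9800 payoff=22.1000 vs cont=21.8168 → 22.1000 [stop]  node(2,2) S=84.8896 payoff=4.1904 vs cont=9.7031 → 9.7031 [wait]  ⇒ S*(2)=66.9800
t_1: node(1,0) S=59.4964 payoff=29.5836 vs cont=28.6022 → 29.5836 [stop]  node(1,1) S=75.4050 payoff=13.6750 vs cont=15.5712 → 15.5712 [wait]  ⇒ S*(1)=59.4964
t_0: node(0,0) S=66.9800 payoff=22.1000 vs cont=22.1262 → 22.1262 [wait]  ⇒ S*(0)=-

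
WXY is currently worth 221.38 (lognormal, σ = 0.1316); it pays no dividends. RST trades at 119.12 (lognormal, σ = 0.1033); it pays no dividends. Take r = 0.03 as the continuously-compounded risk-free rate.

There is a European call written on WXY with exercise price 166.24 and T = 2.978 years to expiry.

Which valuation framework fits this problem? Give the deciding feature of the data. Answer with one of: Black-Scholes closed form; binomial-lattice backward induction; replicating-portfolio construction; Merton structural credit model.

Key observation: a European-exercise option on WXY struck at 166.24 — a GBM underlying with constant parameters — admits an analytic price: the data contain no early exercise, no discrete tree, no debt structure.

framework: Black-Scholes closed form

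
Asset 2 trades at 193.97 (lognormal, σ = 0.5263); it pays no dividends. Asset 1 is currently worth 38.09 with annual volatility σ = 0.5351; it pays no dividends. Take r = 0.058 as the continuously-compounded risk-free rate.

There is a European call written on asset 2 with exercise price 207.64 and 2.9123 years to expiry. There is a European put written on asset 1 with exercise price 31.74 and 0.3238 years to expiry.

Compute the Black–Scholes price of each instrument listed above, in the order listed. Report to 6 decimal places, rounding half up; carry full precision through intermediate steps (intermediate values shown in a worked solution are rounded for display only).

[asset 2 call K=207.64]
σ√T = 0.5263·√2.9123 = 0.898155
d₁ = (ln(S/K) + (r+σ²/2)T) / (σ√T) = (ln(193.97/207.64) + (0.058+0.5263²/2)·2.9123) / 0.898155 = (-0.068102 + 0.572255) / 0.898155 = 0.561320
d₂ = d₁ − σ√T = 0.561320 − 0.898155 = -0.336835
e^{−rT} = 0.844582
N(d₁) = 0.712710,  N(d₂) = 0.368121
price = S·N(d₁) − K·e^{−rT}·N(d₂) = 138.244418 − 64.556938 = 73.687479
[asset 1 put K=31.74]
σ√T = 0.5351·√0.3238 = 0.304490
d₁ = (ln(S/K) + (r+σ²/2)T) / (σ√T) = (ln(38.09/31.74) + (0.058+0.5351²/2)·0.3238) / 0.304490 = (0.182374 + 0.065138) / 0.304490 = 0.812872
d₂ = d₁ − σ√T = 0.812872 − 0.304490 = 0.508382
e^{−rT} = 0.981395
N(−d₁) = 0.208146,  N(−d₂) = 0.305593
price = K·e^{−rT}·N(−d₂) − S·N(−d₁) = 9.519054 − 7.928270 = 1.590785

price(asset 2 call K=207.64) = 73.687479
price(asset 1 put K=31.74) = 1.590785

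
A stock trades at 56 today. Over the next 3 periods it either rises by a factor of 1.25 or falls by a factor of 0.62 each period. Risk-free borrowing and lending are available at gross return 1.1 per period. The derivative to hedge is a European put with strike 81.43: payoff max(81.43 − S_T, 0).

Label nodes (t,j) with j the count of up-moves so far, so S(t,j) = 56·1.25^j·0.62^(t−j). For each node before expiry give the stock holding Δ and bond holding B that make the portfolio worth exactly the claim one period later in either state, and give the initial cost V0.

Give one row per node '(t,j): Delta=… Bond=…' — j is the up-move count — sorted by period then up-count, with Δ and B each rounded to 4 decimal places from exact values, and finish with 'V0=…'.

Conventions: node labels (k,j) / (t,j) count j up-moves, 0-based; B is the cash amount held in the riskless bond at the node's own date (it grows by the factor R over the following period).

The replicating-portfolio and risk-neutral prices coincide; use p* = (1.1−0.62)/(1.25−0.62) = 0.7619 for the latter.
Expiry values: V(3,0)=68.0836, V(3,1)=54.5220, V(3,2)=27.1800, V(3,3)=0.0000
Node (2,0) S=21.5264: V=(p*·54.5220+(1−p*)·68.0836)/1.1=52.5009; Δ=(54.5220−68.0836)/(26.9080−13.3464)=-1.0000; B=V−Δ·S=74.0273
Node (2,1) S=43.4000: V=(p*·27.1800+(1−p*)·54.5220)/1.1=30.6273; Δ=(27.1800−54.5220)/(54.2500−26.9080)=-1.0000; B=V−Δ·S=74.0273
Node (2,2) S=87.5000: V=(p*·0.0000+(1−p*)·27.1800)/1.1=5.8831; Δ=(0.0000−27.1800)/(109.3750−54.2500)=-0.4931; B=V−Δ·S=49.0260
Node (1,0) S=34.7200: V=(p*·30.6273+(1−p*)·52.5009)/1.1=32.5775; Δ=(30.6273−52.5009)/(43.4000−21.5264)=-1.0000; B=V−Δ·S=67.2975
Node (1,1) S=70.0000: V=(p*·5.8831+(1−p*)·30.6273)/1.1=10.7042; Δ=(5.8831−30.6273)/(87.5000−43.4000)=-0.5611; B=V−Δ·S=49.9806
Node (0,0) S=56.0000: V=(p*·10.7042+(1−p*)·32.5775)/1.1=14.4656; Δ=(10.7042−32.5775)/(70.0000−34.7200)=-0.6200; B=V−Δ·S=49.1852
Check: Δ(0,0)·S0 + B(0,0) = 14.4656 = V0.

(0,0): Delta=-0.6200 Bond=49.1852
(1,0): Delta=-1.0000 Bond=67.2975
(1,1): Delta=-0.5611 Bond=49.9806
(2,0): Delta=-1.0000 Bond=74.0273
(2,1): Delta=-1.0000 Bond=74.0273
(2,2): Delta=-0.4931 Bond=49.0260
V0=14.4656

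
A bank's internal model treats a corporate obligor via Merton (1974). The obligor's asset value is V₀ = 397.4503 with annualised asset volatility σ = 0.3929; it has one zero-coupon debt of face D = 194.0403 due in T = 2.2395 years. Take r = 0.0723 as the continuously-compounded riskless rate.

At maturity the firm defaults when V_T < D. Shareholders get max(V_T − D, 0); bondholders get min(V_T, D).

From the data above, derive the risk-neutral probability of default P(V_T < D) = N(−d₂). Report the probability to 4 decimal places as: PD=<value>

Work the structural quantities from V₀ = 397.4503 against face 194.0403:
d₁ = [ln(V₀/D) + (r + σ²/2)T] / (σ√T)
   = [ln(397.4503/194.0403) + (0.0723 + 0.5·0.3929²)·2.2395] / (0.3929·√2.2395)
   = [0.717004 + 0.334772] / 0.587973 = 1.788816
d₂ = d₁ − σ√T = 1.788816 − 0.587973 = 1.200843
risk-neutral PD = N(−d₂) = N(-1.200843) = 0.114906

PD=0.1149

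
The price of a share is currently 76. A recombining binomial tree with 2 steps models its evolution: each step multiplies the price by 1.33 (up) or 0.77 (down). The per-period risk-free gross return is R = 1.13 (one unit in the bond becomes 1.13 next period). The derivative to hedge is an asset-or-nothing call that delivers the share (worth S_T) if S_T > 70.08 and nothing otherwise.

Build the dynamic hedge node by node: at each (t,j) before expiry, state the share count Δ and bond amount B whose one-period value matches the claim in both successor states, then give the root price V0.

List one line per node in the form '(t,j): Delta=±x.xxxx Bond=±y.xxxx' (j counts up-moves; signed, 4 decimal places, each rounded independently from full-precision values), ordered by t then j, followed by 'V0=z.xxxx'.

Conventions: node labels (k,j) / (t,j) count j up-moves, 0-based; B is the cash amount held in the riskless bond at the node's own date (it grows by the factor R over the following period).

Arbitrage-free pricing uses the up-move probability p* = (R−d)/(u−d) = 0.6429, discounting each step at R = 1.13.
At maturity the claim pays: V(2,0)=0.0000, V(2,1)=77.8316, V(2,2)=134.4364
(1,0): S=58.5200. Δ = (V_up−V_dn)/(S_up−S_dn) = (77.8316−0.0000)/(77.8316−45.0604) = 2.3750. V = [p*·77.8316 + (1−p*)·0.0000]/1.13 = 44.2784. B = V − Δ·S = -94.7066.
(1,1): S=101.0800. Δ = (V_up−V_dn)/(S_up−S_dn) = (134.4364−77.8316)/(134.4364−77.8316) = 1.0000. V = [p*·134.4364 + (1−p*)·77.8316]/1.13 = 101.0800. B = V − Δ·S = 0.0000.
(0,0): S=76.0000. Δ = (V_up−V_dn)/(S_up−S_dn) = (101.0800−44.2784)/(101.0800−58.5200) = 1.3346. V = [p*·101.0800 + (1−p*)·44.2784]/1.13 = 71.4989. B = V − Δ·S = -29.9326.
Verification: the root portfolio costs Δ(0,0)·S0 + B(0,0) = 71.4989, matching V0.

(0,0): Delta=1.3346 Bond=-29.9326
(1,0): Delta=2.3750 Bond=-94.7066
(1,1): Delta=1.0000 Bond=0.0000
V0=71.4989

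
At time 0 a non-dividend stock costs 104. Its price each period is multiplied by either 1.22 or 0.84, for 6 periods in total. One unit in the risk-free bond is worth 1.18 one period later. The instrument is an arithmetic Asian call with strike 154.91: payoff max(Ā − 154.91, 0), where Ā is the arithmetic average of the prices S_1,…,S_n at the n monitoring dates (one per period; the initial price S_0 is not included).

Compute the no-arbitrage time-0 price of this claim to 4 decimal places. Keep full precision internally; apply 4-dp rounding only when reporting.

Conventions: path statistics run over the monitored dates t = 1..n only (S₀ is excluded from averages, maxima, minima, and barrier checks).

price = 15.2598

Risk-neutral up-probability p* = (R−d)/(u−d) = (1.18−0.84)/(1.22−0.84) = 0.8947; the claim prices as the p*-weighted sum of path payoffs discounted by R^6.
Enumerate all 2^6 = 64 price paths (U = up ×1.22, D = down ×0.84); each path with k up-moves has probability p*^k·(1−p*)^(6−k).
DDDDDD: Ā=59.0319, payoff=0.0000, prob=0.000001
UDDDDD: Ā=85.7368, payoff=0.0000, prob=0.000012
DUDDDD: Ā=79.1501, payoff=0.0000, prob=0.000012
UUDDDD: Ā=114.9561, payoff=0.0000, prob=0.000098
DDUDDD: Ā=73.6173, payoff=0.0000, prob=0.000012
UDUDDD: Ā=106.9204, payoff=0.0000, prob=0.000098
DUUDDD: Ā=100.3337, payoff=0.0000, prob=0.000098
UUUDDD: Ā=145.7228, payoff=0.0000, prob=0.000835
DDDUDD: Ā=68.9698, payoff=0.0000, prob=0.000012
UDDUDD: Ā=100.1704, payoff=0.0000, prob=0.000098
DUDUDD: Ā=93.5837, payoff=0.0000, prob=0.000098
UUDUDD: Ā=135.9192, payoff=0.0000, prob=0.000835
DDUUDD: Ā=88.0509, payoff=0.0000, prob=0.000098
UDUUDD: Ā=127.8834, payoff=0.0000, prob=0.000835
DUUUDD: Ā=121.2968, payoff=0.0000, prob=0.000835
UUUUDD: Ā=176.1691, payoff=21.2591, prob=0.007101
DDDDUD: Ā=65.0658, payoff=0.0000, prob=0.000012
UDDDUD: Ā=94.5003, payoff=0.0000, prob=0.000098
DUDDUD: Ā=87.9137, payoff=0.0000, prob=0.000098
UUDDUD: Ā=127.6842, payoff=0.0000, prob=0.000835
DDUDUD: Ā=82.3809, payoff=0.0000, prob=0.000098
UDUDUD: Ā=119.6484, payoff=0.0000, prob=0.000835
DUUDUD: Ā=113.0618, payoff=0.0000, prob=0.000835
UUUDUD: Ā=164.2087, payoff=9.2987, prob=0.007101
DDDUUD: Ā=77.7333, payoff=0.0000, prob=0.000098
UDDUUD: Ā=112.8984, payoff=0.0000, prob=0.000835
DUDUUD: Ā=106.3117, payoff=0.0000, prob=0.000835
UUDUUD: Ā=154.4051, payoff=0.0000, prob=0.007101
DDUUUD: Ā=100.7789, payoff=0.0000, prob=0.000835
UDUUUD: Ā=146.3694, payoff=0.0000, prob=0.007101
DUUUUD: Ā=139.7827, payoff=0.0000, prob=0.007101
UUUUUD: Ā=203.0178, payoff=48.1078, prob=0.060361
DDDDDU: Ā=61.7865, payoff=0.0000, prob=0.000012
UDDDDU: Ā=89.7375, payoff=0.0000, prob=0.000098
DUDDDU: Ā=83.1509, payoff=0.0000, prob=0.000098
UUDDDU: Ā=120.7667, payoff=0.0000, prob=0.000835
DDUDDU: Ā=77.6181, payoff=0.0000, prob=0.000098
UDUDDU: Ā=112.7310, payoff=0.0000, prob=0.000835
DUUDDU: Ā=106.1443, payoff=0.0000, prob=0.000835
UUUDDU: Ā=154.1620, payoff=0.0000, prob=0.007101
DDDUDU: Ā=72.9705, payoff=0.0000, prob=0.000098
UDDUDU: Ā=105.9810, payoff=0.0000, prob=0.000835
DUDUDU: Ā=99.3943, payoff=0.0000, prob=0.000835
UUDUDU: Ā=144.3584, payoff=0.0000, prob=0.007101
DDUUDU: Ā=93.8615, payoff=0.0000, prob=0.000835
UDUUDU: Ā=136.3227, payoff=0.0000, prob=0.007101
DUUUDU: Ā=129.7360, payoff=0.0000, prob=0.007101
UUUUDU: Ā=188.4261, payoff=33.5161, prob=0.060361
DDDDUU: Ā=69.0666, payoff=0.0000, prob=0.000098
UDDDUU: Ā=100.3110, payoff=0.0000, prob=0.000835
DUDDUU: Ā=93.7243, payoff=0.0000, prob=0.000835
UUDDUU: Ā=136.1234, payoff=0.0000, prob=0.007101
DDUDUU: Ā=88.1915, payoff=0.0000, prob=0.000835
UDUDUU: Ā=128.0877, payoff=0.0000, prob=0.007101
DUUDUU: Ā=121.5010, payoff=0.0000, prob=0.007101
UUUDUU: Ā=176.4657, payoff=21.5557, prob=0.060361
DDDUUU: Ā=83.5440, payoff=0.0000, prob=0.000835
UDDUUU: Ā=121.3377, payoff=0.0000, prob=0.007101
DUDUUU: Ā=114.7510, payoff=0.0000, prob=0.007101
UUDUUU: Ā=166.6622, payoff=11.7522, prob=0.060361
DDUUUU: Ā=109.2182, payoff=0.0000, prob=0.007101
UDUUUU: Ā=158.6264, payoff=3.7164, prob=0.060361
DUUUUU: Ā=152.0398, payoff=0.0000, prob=0.060361
UUUUUU: Ā=220.8196, payoff=65.9096, prob=0.513064
Price = Σ prob·payoff / R^6 = 41.194563 / 2.699554 = 15.2598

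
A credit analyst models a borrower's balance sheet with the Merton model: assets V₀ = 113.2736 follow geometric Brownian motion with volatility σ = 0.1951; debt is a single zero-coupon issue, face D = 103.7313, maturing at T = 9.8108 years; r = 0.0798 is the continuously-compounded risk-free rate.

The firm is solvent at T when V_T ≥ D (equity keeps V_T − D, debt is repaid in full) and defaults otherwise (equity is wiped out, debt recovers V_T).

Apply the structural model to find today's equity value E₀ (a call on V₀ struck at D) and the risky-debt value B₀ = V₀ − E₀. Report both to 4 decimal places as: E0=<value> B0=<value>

E0=67.3629 B0=45.9107

With assets at 113.2736 and a single debt payment of 103.7313 at 9.8108 years:
d₁ = [ln(V₀/D) + (r + σ²/2)T] / (σ√T)
   = [ln(113.2736/103.7313) + (0.0798 + 0.5·0.1951²)·9.8108] / (0.1951·√9.8108)
   = [0.088002 + 0.969621] / 0.611096 = 1.730699
d₂ = d₁ − σ√T = 1.730699 − 0.611096 = 1.119603
N(d₁) = 0.958247,  N(d₂) = 0.868558,  e^(−rT) = 0.457078
E₀ = V₀·N(d₁) − D·e^(−rT)·N(d₂)
   = 113.2736·0.958247 − 103.7313·0.457078·0.868558 = 67.362923
B₀ = V₀ − E₀ = 113.2736 − 67.362923 = 45.910677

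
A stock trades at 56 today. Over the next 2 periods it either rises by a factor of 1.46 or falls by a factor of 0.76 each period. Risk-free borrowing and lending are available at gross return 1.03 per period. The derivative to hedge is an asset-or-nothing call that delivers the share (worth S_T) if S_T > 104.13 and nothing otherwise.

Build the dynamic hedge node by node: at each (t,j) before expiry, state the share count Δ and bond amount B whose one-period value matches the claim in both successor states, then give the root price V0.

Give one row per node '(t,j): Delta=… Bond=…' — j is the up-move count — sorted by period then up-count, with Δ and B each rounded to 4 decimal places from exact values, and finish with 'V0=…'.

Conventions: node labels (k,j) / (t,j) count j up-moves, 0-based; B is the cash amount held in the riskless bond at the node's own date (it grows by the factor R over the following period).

(0,0): Delta=1.1403 Bond=-47.1195
(1,0): Delta=0.0000 Bond=0.0000
(1,1): Delta=2.0857 Bond=-125.8265
V0=16.7398

Risk-neutral probability p* = (R−d)/(u−d) = (1.03−0.76)/(1.46−0.76) = 0.3857.
At maturity the claim pays: V(2,0)=0.0000, V(2,1)=0.0000, V(2,2)=119.3696
  t=1,j=0: stock 42.5600 → up 62.1376 (V=0.0000), down 32.3456 (V=0.0000). Price 0.0000; hedge Δ=0.0000, bond B=0.0000.
  t=1,j=1: stock 81.7600 → up 119.3696 (V=119.3696), down 62.1376 (V=0.0000). Price 44.7015; hedge Δ=2.0857, bond B=-125.8265.
  t=0,j=0: stock 56.0000 → up 81.7600 (V=44.7015), down 42.5600 (V=0.0000). Price 16.7398; hedge Δ=1.1403, bond B=-47.1195.
Check: Δ(0,0)·S0 + B(0,0) = 16.7398 = V0.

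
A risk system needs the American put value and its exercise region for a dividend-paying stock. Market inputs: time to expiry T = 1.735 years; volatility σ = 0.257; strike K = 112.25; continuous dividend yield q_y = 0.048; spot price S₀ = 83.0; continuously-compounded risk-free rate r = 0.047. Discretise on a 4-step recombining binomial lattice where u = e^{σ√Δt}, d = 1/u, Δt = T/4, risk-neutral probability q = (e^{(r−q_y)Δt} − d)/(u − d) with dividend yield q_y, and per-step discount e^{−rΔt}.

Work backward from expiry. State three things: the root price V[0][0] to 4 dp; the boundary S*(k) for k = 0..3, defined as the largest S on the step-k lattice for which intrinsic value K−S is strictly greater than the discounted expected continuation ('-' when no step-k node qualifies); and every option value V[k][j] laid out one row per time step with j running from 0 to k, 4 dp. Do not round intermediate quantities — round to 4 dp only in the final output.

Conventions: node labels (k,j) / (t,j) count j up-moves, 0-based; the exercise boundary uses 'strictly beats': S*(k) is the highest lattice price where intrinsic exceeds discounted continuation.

Δt=0.43375, u=1.18443, d=0.84429, q=0.45651, disc=e^(-rΔt)=0.97982
k=4 terminal: V=max(K-S,0) → 70.0760 53.0855 29.2500 0.0000 0.0000
k=3: j=0 S=49.9520 intr=62.2980 cont=61.0621 V=62.2980[EX]; j=1 S=70.0761 intr=42.1739 cont=41.3527 V=42.1739[EX]; j=2 S=98.3075 intr=13.9425 cont=15.5763 V=15.5763[hold]; j=3 S=137.9124 intr=0.0000 cont=0.0000 V=0.0000[hold]  S*(3)=70.0761
k=2: j=0 S=59.1645 intr=53.0855 cont=52.0394 V=53.0855[EX]; j=1 S=83.0000 intr=29.2500 cont=29.4258 V=29.4258[hold]; j=2 S=116.4381 intr=0.0000 cont=8.2947 V=8.2947[hold]  S*(2)=59.1645
k=1: j=0 S=70.0761 intr=42.1739 cont=41.4313 V=42.1739[EX]; j=1 S=98.3075 intr=13.9425 cont=19.3801 V=19.3801[hold]  S*(1)=70.0761
k=0: j=0 S=83.0000 intr=29.2500 cont=31.1272 V=31.1272[hold]  S*(0)=-

price = 31.1272
boundary = - 70.0761 59.1645 70.0761
tree:
31.1272
42.1739 19.3801
53.0855 29.4258 8.2947
62.2980 42.1739 15.5763 0.0000
70.0760 53.0855 29.2500 0.0000 0.0000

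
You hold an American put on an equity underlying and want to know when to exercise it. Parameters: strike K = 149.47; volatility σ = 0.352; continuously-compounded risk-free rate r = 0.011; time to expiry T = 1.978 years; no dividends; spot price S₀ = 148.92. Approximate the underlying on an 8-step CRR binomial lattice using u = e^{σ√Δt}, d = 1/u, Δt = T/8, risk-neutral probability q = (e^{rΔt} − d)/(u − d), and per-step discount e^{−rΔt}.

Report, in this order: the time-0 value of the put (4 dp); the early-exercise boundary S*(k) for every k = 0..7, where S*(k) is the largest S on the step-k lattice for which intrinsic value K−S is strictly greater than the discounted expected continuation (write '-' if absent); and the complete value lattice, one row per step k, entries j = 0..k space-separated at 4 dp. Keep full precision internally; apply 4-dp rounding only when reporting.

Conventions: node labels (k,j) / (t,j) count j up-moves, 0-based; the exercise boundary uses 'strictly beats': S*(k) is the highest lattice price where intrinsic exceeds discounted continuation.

price = 27.2469
boundary = - - - - 73.9428 88.0867 104.9360 125.0083
tree:
27.2469
37.0393 16.0992
48.7852 23.6933 7.4245
61.9576 33.8609 12.0915 2.0789
75.5272 46.6520 19.2893 3.8509 0.0449
87.4000 61.3833 29.9151 7.1326 0.0840 0.0000
97.3664 75.5272 44.5340 13.2096 0.1571 0.0000 0.0000
105.7326 87.4000 61.3833 24.4617 0.2939 0.0000 0.0000 0.0000
112.7554 97.3664 75.5272 44.5340 0.5500 0.0000 0.0000 0.0000 0.0000

params: Δt=0.24725 u=1.19128 d=0.83943 q=0.46409 e^(-rΔt)=0.99728
t_8 payoffs: 112.7554 97.3664 75.5272 44.5340 0.5500 0.0000 0.0000 0.0000 0.0000
t_7: node(7,0) S=43.7374 payoff=105.7326 vs cont=105.3266 → 105.7326 [stop]  node(7,1) S=62.0700 payoff=87.4000 vs cont=86.9940 → 87.4000 [stop]  node(7,2) S=88.0867 payoff=61.3833 vs cont=60.9774 → 61.3833 [stop]  node(7,3) S=125.0083 payoff=24.4617 vs cont=24.0558 → 24.4617 [stop]  node(7,4) S=177.4056 payoff=0.0000 vs cont=0.2939 → 0.2939 [wait]  node(7,5) S=251.7653 payoff=0.0000 vs cont=0.0000 → 0.0000 [wait]  node(7,6) S=357.2929 payoff=0.0000 vs cont=0.0000 → 0.0000 [wait]  node(7,7) S=507.0525 payoff=0.0000 vs cont=0.0000 → 0.0000 [wait]  ⇒ S*(7)=125.0083
t_6: node(6,0) S=52.1036 payoff=97.3664 vs cont=96.9605 → 97.3664 [stop]  node(6,1) S=73.9428 payoff=75.5272 vs cont=75.1212 → 75.5272 [stop]  node(6,2) S=104.9360 payoff=44.5340 vs cont=44.1280 → 44.5340 [stop]  node(6,3) S=148.9200 payoff=0.5500 vs cont=13.2096 → 13.2096 [wait]  node(6,4) S=211.3399 payoff=0.0000 vs cont=0.1571 → 0.1571 [wait]  node(6,5) S=299.9232 payoff=0.0000 vs cont=0.0000 → 0.0000 [wait]  node(6,6) S=425.6363 payoff=0.0000 vs cont=0.0000 → 0.0000 [wait]  ⇒ S*(6)=104.9360
t_5: node(5,0) S=62.0700 payoff=87.4000 vs cont=86.9940 → 87.4000 [stop]  node(5,1) S=88.0867 payoff=61.3833 vs cont=60.9774 → 61.3833 [stop]  node(5,2) S=125.0083 payoff=24.4617 vs cont=29.9151 → 29.9151 [wait]  node(5,3) S=177.4056 payoff=0.0000 vs cont=7.1326 → 7.1326 [wait]  node(5,4) S=251.7653 payoff=0.0000 vs cont=0.0840 → 0.0840 [wait]  node(5,5) S=357.2929 payoff=0.0000 vs cont=0.0000 → 0.0000 [wait]  ⇒ S*(5)=88.0867
t_4: node(4,0) S=73.9428 payoff=75.5272 vs cont=75.1212 → 75.5272 [stop]  node(4,1) S=104.9360 payoff=44.5340 vs cont=46.6520 → 46.6520 [wait]  node(4,2) S=148.9200 payoff=0.5500 vs cont=19.2893 → 19.2893 [wait]  node(4,3) S=211.3399 payoff=0.0000 vs cont=3.8509 → 3.8509 [wait]  node(4,4) S=299.9232 payoff=0.0000 vs cont=0.0449 → 0.0449 [wait]  ⇒ S*(4)=73.9428
t_3: node(3,0) S=88.0867 payoff=61.3833 vs cont=61.9576 → 61.9576 [wait]  node(3,1) S=125.0083 payoff=24.4617 vs cont=33.8609 → 33.8609 [wait]  node(3,2) S=177.4056 payoff=0.0000 vs cont=12.0915 → 12.0915 [wait]  node(3,3) S=251.7653 payoff=0.0000 vs cont=2.0789 → 2.0789 [wait]  ⇒ S*(3)=-
t_2: node(2,0) S=104.9360 payoff=44.5340 vs cont=48.7852 → 48.7852 [wait]  node(2,1) S=148.9200 payoff=0.5500 vs cont=23.6933 → 23.6933 [wait]  node(2,2) S=211.3399 payoff=0.0000 vs cont=7.4245 → 7.4245 [wait]  ⇒ S*(2)=-
t_1: node(1,0) S=125.0083 payoff=24.4617 vs cont=37.0393 → 37.0393 [wait]  node(1,1) S=177.4056 payoff=0.0000 vs cont=16.0992 → 16.0992 [wait]  ⇒ S*(1)=-
t_0: node(0,0) S=148.9200 payoff=0.5500 vs cont=27.2469 → 27.2469 [wait]  ⇒ S*(0)=-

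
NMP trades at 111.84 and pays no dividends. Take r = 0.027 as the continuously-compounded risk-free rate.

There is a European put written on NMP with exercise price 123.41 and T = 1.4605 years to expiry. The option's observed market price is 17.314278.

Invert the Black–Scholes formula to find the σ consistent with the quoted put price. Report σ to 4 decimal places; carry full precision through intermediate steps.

sigma = 0.2466

At σ = 0.2466 the Black–Scholes value reproduces the quote:
σ√T = 0.2466·√1.4605 = 0.298019
d₁ = (ln(S/K) + (r+σ²/2)T) / (σ√T) = (ln(111.84/123.41) + (0.027+0.2466²/2)·1.4605) / 0.298019 = (-0.098443 + 0.083841) / 0.298019 = -0.048996
d₂ = d₁ − σ√T = -0.048996 − 0.298019 = -0.347015
e^{−rT} = 0.961334
N(−d₁) = 0.519539,  N(−d₂) = 0.635710
V = K·e^{−rT}·N(−d₂) − S·N(−d₁) = 75.419492 − 58.105213 = 17.314278 (matching the quote); vega is positive throughout, so no other σ reproduces this price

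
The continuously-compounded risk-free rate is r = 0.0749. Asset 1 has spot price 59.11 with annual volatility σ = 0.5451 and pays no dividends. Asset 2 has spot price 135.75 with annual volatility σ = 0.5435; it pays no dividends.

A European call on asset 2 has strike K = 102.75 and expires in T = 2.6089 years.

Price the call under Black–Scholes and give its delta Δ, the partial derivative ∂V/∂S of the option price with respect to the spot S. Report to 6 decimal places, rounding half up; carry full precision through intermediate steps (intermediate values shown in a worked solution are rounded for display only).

σ√T = 0.5435·√2.6089 = 0.877866
d₁ = (ln(S/K) + (r+σ²/2)T) / (σ√T) = (ln(135.75/102.75) + (0.0749+0.5435²/2)·2.6089) / 0.877866 = (0.278516 + 0.580731) / 0.877866 = 0.978791
d₂ = d₁ − σ√T = 0.978791 − 0.877866 = 0.100925
e^{−rT} = 0.822500
N(d₁) = 0.836158,  N(d₂) = 0.540195
Call price V = S·N(d₁) − K·e^{−rT}·N(d₂) = 113.508488 − 45.652888 = 67.855600
Δ = N(d₁) = 0.836158

price = 67.855600
Δ = 0.836158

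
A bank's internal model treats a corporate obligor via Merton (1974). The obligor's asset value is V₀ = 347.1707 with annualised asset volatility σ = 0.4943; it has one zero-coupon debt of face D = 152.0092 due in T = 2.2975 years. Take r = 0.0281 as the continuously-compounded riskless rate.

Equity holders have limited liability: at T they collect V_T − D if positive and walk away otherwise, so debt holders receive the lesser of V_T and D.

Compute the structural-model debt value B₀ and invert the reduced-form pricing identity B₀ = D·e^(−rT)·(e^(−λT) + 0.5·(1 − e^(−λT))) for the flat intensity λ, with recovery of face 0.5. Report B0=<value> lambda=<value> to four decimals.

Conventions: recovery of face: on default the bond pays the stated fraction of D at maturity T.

Work the structural quantities from V₀ = 347.1707 against face 152.0092:
d₁ = [ln(V₀/D) + (r + σ²/2)T] / (σ√T)
   = [ln(347.1707/152.0092) + (0.0281 + 0.5·0.4943²)·2.2975] / (0.4943·√2.2975)
   = [0.825876 + 0.345237] / 0.749236 = 1.563076
d₂ = d₁ − σ√T = 1.563076 − 0.749236 = 0.813841
N(d₁) = 0.940983,  N(d₂) = 0.792132,  e^(−rT) = 0.937480
E₀ = V₀·N(d₁) − D·e^(−rT)·N(d₂)
   = 347.1707·0.940983 − 152.0092·0.937480·0.792132 = 213.798381
B₀ = V₀ − E₀ = 347.1707 − 213.798381 = 133.372319
e^(−λT) = (B₀·e^(rT)/D − 0.5)/(1 − 0.5) = (133.3723·1.066689/152.0092 − 0.5)/0.5 = 0.87181837
λ = −ln(0.87181837)/2.2975 = 0.059706

B0=133.3723 lambda=0.0597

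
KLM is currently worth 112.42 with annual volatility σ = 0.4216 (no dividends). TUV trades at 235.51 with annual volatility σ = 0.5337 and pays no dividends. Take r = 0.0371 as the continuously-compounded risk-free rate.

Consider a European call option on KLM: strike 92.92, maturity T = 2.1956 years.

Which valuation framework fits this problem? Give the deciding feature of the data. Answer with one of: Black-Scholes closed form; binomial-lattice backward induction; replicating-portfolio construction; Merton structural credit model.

Key observation: everything needed for the exact continuous-time valuation of the European call on KLM (strike 92.92) is given, and no feature rules the closed form out.

framework: Black-Scholes closed form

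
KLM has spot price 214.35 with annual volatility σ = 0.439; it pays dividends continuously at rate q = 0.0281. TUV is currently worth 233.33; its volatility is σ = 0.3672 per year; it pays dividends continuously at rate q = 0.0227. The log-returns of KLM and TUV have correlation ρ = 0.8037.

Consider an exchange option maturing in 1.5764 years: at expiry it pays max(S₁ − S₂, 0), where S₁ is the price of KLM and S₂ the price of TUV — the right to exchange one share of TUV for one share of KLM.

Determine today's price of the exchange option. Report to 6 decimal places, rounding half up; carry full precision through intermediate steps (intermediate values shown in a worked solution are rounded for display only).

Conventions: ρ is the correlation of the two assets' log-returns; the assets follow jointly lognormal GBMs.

σ_eff = √(σ₁² + σ₂² − 2ρσ₁σ₂) = √(0.439² + 0.3672² − 2·0.8037·0.439·0.3672) = 0.261616
d₁ = (ln(S₁/S₂) + (q₂ − q₁ + σ_eff²/2)T) / (σ_eff√T) = (ln(214.35/233.33) + (0.0227 − 0.0281 + 0.034221)·1.5764) / 0.328471 = -0.119979
d₂ = d₁ − σ_eff√T = -0.119979 − 0.328471 = -0.448450
N(d₁) = 0.452250,  N(d₂) = 0.326914
V = S₁·e^{−q₁T}·N(d₁) − S₂·e^{−q₂T}·N(d₂) = 92.739353 − 73.597589 = 19.141765
Key observation: pricing in TUV-units makes this a unit-strike call on the ratio S₁/S₂ — the risk-free rate cancels and cannot affect the value.

exchange price = 19.141765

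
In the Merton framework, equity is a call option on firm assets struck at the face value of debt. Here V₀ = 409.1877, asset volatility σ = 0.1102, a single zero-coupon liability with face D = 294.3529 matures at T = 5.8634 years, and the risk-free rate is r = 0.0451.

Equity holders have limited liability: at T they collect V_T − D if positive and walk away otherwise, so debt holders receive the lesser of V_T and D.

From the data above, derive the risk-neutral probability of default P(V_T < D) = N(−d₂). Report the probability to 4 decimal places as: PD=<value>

PD=0.0182

Work the structural quantities from V₀ = 409.1877 against face 294.3529:
d₁ = [ln(V₀/D) + (r + σ²/2)T] / (σ√T)
   = [ln(409.1877/294.3529) + (0.0451 + 0.5·0.1102²)·5.8634] / (0.1102·√5.8634)
   = [0.329395 + 0.300042] / 0.266843 = 2.358825
d₂ = d₁ − σ√T = 2.358825 − 0.266843 = 2.091981
risk-neutral PD = N(−d₂) = N(-2.091981) = 0.018220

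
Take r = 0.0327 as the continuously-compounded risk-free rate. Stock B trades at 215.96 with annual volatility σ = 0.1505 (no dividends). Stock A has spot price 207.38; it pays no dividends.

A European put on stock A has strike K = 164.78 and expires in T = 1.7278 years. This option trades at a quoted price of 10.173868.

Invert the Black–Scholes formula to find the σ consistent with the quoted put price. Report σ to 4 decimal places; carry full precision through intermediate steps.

At σ = 0.3084 the Black–Scholes value reproduces the quote:
σ√T = 0.3084·√1.7278 = 0.405379
d₁ = (ln(S/K) + (r+σ²/2)T) / (σ√T) = (ln(207.38/164.78) + (0.0327+0.3084²/2)·1.7278) / 0.405379 = (0.229942 + 0.138665) / 0.405379 = 0.909289
d₂ = d₁ − σ√T = 0.909289 − 0.405379 = 0.503910
e^{−rT} = 0.945067
N(−d₁) = 0.181599,  N(−d₂) = 0.307162
V = K·e^{−rT}·N(−d₂) − S·N(−d₁) = 47.833809 − 37.659940 = 10.173868 (the observed quote) — the price is monotone increasing in volatility, hence this σ is the only solution

sigma = 0.3084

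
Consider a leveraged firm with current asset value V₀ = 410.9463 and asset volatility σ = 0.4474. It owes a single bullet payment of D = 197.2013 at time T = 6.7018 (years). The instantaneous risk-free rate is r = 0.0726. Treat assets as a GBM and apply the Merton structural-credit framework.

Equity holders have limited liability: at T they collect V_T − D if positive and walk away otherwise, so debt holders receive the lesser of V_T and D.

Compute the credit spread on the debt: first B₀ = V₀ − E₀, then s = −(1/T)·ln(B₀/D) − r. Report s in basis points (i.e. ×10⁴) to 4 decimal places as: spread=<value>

spread=231.6471

With assets at 410.9463 and a single debt payment of 197.2013 at 6.7018 years:
d₁ = [ln(V₀/D) + (r + σ²/2)T] / (σ√T)
   = [ln(410.9463/197.2013) + (0.0726 + 0.5·0.4474²)·6.7018] / (0.4474·√6.7018)
   = [0.734238 + 1.157289] / 1.158222 = 1.633130
d₂ = d₁ − σ√T = 1.633130 − 1.158222 = 0.474909
N(d₁) = 0.948779,  N(d₂) = 0.682574,  e^(−rT) = 0.614743
E₀ = V₀·N(d₁) − D·e^(−rT)·N(d₂)
   = 410.9463·0.948779 − 197.2013·0.614743·0.682574 = 307.150125
B₀ = V₀ − E₀ = 410.9463 − 307.150125 = 103.796175
spread = −(1/T)·ln(B₀/D) − r = −(1/6.7018)·ln(103.796175/197.2013) − 0.0726 = 0.02316471
in basis points: 0.02316471 × 10⁴ = 231.6471 bp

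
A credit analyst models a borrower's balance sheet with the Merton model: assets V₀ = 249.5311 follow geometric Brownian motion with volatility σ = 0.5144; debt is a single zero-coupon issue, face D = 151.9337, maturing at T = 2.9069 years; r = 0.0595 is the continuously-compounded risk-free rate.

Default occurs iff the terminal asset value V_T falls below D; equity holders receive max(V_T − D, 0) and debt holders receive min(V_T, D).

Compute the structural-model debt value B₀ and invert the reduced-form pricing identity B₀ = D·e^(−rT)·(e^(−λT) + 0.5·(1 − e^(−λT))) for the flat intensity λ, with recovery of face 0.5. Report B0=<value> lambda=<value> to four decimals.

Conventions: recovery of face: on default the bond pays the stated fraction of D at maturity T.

B0=108.7994 lambda=0.1214

Work the structural quantities from V₀ = 249.5311 against face 151.9337:
d₁ = [ln(V₀/D) + (r + σ²/2)T] / (σ√T)
   = [ln(249.5311/151.9337) + (0.0595 + 0.5·0.5144²)·2.9069] / (0.5144·√2.9069)
   = [0.496139 + 0.557554] / 0.877033 = 1.201429
d₂ = d₁ − σ√T = 1.201429 − 0.877033 = 0.324396
N(d₁) = 0.885208,  N(d₂) = 0.627181,  e^(−rT) = 0.841171
E₀ = V₀·N(d₁) − D·e^(−rT)·N(d₂)
   = 249.5311·0.885208 − 151.9337·0.841171·0.627181 = 140.731738
B₀ = V₀ − E₀ = 249.5311 − 140.731738 = 108.799362
e^(−λT) = (B₀·e^(rT)/D − 0.5)/(1 − 0.5) = (108.7994·1.188819/151.9337 − 0.5)/0.5 = 0.70262182
λ = −ln(0.70262182)/2.9069 = 0.121413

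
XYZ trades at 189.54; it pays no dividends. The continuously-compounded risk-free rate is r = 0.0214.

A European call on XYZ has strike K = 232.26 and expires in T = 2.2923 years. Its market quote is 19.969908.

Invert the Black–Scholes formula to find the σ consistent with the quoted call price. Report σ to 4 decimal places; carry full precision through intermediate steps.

sigma = 0.2719

At σ = 0.2719 the Black–Scholes value reproduces the quote:
σ√T = 0.2719·√2.2923 = 0.411666
d₁ = (ln(S/K) + (r+σ²/2)T) / (σ√T) = (ln(189.54/232.26) + (0.0214+0.2719²/2)·2.2923) / 0.411666 = (-0.203257 + 0.133790) / 0.411666 = -0.168748
d₂ = d₁ − σ√T = -0.168748 − 0.411666 = -0.580414
e^{−rT} = 0.952129
N(d₁) = 0.432998,  N(d₂) = 0.280818
V = S·N(d₁) − K·e^{−rT}·N(d₂) = 82.070351 − 62.100442 = 19.969908 (equal to the quote); since ∂V/∂σ > 0 for all σ, the implied volatility is unique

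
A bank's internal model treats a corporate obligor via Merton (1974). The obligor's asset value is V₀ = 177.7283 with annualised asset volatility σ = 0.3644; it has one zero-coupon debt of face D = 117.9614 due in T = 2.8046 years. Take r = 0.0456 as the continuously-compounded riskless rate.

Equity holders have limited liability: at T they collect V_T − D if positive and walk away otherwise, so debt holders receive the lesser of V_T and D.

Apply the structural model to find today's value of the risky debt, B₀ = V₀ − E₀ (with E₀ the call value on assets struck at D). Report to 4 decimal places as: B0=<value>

Work the structural quantities from V₀ = 177.7283 against face 117.9614:
d₁ = [ln(V₀/D) + (r + σ²/2)T] / (σ√T)
   = [ln(177.7283/117.9614) + (0.0456 + 0.5·0.3644²)·2.8046] / (0.3644·√2.8046)
   = [0.409899 + 0.314097] / 0.610258 = 1.186376
d₂ = d₁ − σ√T = 1.186376 − 0.610258 = 0.576117
N(d₁) = 0.882263,  N(d₂) = 0.717732,  e^(−rT) = 0.879950
E₀ = V₀·N(d₁) − D·e^(−rT)·N(d₂)
   = 177.7283·0.882263 − 117.9614·0.879950·0.717732 = 82.302395
B₀ = V₀ − E₀ = 177.7283 − 82.302395 = 95.425905

B0=95.4259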